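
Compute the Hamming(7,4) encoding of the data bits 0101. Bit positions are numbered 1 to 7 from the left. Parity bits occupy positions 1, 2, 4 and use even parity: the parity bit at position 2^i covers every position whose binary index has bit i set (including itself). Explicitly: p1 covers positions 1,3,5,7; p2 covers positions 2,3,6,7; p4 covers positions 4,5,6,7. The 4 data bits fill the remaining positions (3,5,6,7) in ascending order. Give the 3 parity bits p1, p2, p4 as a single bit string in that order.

010

Place data bits at non-power-of-two positions: b3=0, b5=1, b6=0, b7=1.
p1 = XOR of data positions {3,5,7} = 0⊕1⊕1 = 0
p2 = XOR of data positions {3,6,7} = 0⊕0⊕1 = 1
p4 = XOR of data positions {5,6,7} = 1⊕0⊕1 = 0
Parity bits p1,p2,p4 = 010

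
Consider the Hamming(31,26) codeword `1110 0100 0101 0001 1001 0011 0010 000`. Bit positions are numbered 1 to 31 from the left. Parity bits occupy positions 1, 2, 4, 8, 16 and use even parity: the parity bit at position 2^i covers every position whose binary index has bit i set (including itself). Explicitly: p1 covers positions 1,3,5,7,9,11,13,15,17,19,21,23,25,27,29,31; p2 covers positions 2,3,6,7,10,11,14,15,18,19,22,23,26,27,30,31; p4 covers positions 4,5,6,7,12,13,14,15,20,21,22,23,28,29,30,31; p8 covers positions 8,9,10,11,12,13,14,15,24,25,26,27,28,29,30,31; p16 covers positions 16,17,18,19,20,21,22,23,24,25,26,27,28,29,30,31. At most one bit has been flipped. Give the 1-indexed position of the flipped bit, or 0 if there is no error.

1

s1: b1⊕b3⊕b5⊕b7⊕b9⊕b11⊕b13⊕b15⊕b17⊕b19⊕b21⊕b23⊕b25⊕b27⊕b29⊕b31 = 1⊕1⊕0⊕0⊕0⊕0⊕0⊕0⊕1⊕0⊕0⊕1⊕0⊕1⊕0⊕0 = 1
s2: b2⊕b3⊕b6⊕b7⊕b10⊕b11⊕b14⊕b15⊕b18⊕b19⊕b22⊕b23⊕b26⊕b27⊕b30⊕b31 = 1⊕1⊕1⊕0⊕1⊕0⊕0⊕0⊕0⊕0⊕0⊕1⊕0⊕1⊕0⊕0 = 0
s4: b4⊕b5⊕b6⊕b7⊕b12⊕b13⊕b14⊕b15⊕b20⊕b21⊕b22⊕b23⊕b28⊕b29⊕b30⊕b31 = 0⊕0⊕1⊕0⊕1⊕0⊕0⊕0⊕1⊕0⊕0⊕1⊕0⊕0⊕0⊕0 = 0
s8: b8⊕b9⊕b10⊕b11⊕b12⊕b13⊕b14⊕b15⊕b24⊕b25⊕b26⊕b27⊕b28⊕b29⊕b30⊕b31 = 0⊕0⊕1⊕0⊕1⊕0⊕0⊕0⊕1⊕0⊕0⊕1⊕0⊕0⊕0⊕0 = 0
s16: b16⊕b17⊕b18⊕b19⊕b20⊕b21⊕b22⊕b23⊕b24⊕b25⊕b26⊕b27⊕b28⊕b29⊕b30⊕b31 = 1⊕1⊕0⊕0⊕1⊕0⊕0⊕1⊕1⊕0⊕0⊕1⊕0⊕0⊕0⊕0 = 0
Syndrome (s16...s1) = 00001 → position 1.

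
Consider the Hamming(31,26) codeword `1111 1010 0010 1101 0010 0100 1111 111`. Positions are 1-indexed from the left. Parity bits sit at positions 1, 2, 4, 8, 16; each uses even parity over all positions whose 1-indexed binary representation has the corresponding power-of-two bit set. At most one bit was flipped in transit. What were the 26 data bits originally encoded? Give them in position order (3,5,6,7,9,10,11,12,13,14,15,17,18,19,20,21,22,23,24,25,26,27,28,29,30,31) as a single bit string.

s1: b1⊕b3⊕b5⊕b7⊕b9⊕b11⊕b13⊕b15⊕b17⊕b19⊕b21⊕b23⊕b25⊕b27⊕b29⊕b31 = 1⊕1⊕1⊕1⊕0⊕1⊕1⊕0⊕0⊕1⊕0⊕0⊕1⊕1⊕1⊕1 = 1
s2: b2⊕b3⊕b6⊕b7⊕b10⊕b11⊕b14⊕b15⊕b18⊕b19⊕b22⊕b23⊕b26⊕b27⊕b30⊕b31 = 1⊕1⊕0⊕1⊕0⊕1⊕1⊕0⊕0⊕1⊕1⊕0⊕1⊕1⊕1⊕1 = 1
s4: b4⊕b5⊕b6⊕b7⊕b12⊕b13⊕b14⊕b15⊕b20⊕b21⊕b22⊕b23⊕b28⊕b29⊕b30⊕b31 = 1⊕1⊕0⊕1⊕0⊕1⊕1⊕0⊕0⊕0⊕1⊕0⊕1⊕1⊕1⊕1 = 0
s8: b8⊕b9⊕b10⊕b11⊕b12⊕b13⊕b14⊕b15⊕b24⊕b25⊕b26⊕b27⊕b28⊕b29⊕b30⊕b31 = 0⊕0⊕0⊕1⊕0⊕1⊕1⊕0⊕0⊕1⊕1⊕1⊕1⊕1⊕1⊕1 = 0
s16: b16⊕b17⊕b18⊕b19⊕b20⊕b21⊕b22⊕b23⊕b24⊕b25⊕b26⊕b27⊕b28⊕b29⊕b30⊕b31 = 1⊕0⊕0⊕1⊕0⊕0⊕1⊕0⊕0⊕1⊕1⊕1⊕1⊕1⊕1⊕1 = 0
Syndrome (s16...s1) = 00011 → position 3.
Flip bit 3: corrected codeword = 1101101000101101001001001111111
Data bits at positions 3,5,6,7,9,10,11,12,13,14,15,17,18,19,20,21,22,23,24,25,26,27,28,29,30,31: 01010010110001001001111111

01010010110001001001111111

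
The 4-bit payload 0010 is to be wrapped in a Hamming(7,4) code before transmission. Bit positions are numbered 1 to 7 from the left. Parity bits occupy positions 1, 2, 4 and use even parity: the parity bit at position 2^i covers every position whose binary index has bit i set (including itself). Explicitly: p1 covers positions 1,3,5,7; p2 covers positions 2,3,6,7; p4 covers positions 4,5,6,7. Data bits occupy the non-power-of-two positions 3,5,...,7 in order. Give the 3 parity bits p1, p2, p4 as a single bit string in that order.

011

Place data bits at non-power-of-two positions: b3=0, b5=0, b6=1, b7=0.
p1 = XOR of data positions {3,5,7} = 0⊕0⊕0 = 0
p2 = XOR of data positions {3,6,7} = 0⊕1⊕0 = 1
p4 = XOR of data positions {5,6,7} = 0⊕1⊕0 = 1
Parity bits p1,p2,p4 = 011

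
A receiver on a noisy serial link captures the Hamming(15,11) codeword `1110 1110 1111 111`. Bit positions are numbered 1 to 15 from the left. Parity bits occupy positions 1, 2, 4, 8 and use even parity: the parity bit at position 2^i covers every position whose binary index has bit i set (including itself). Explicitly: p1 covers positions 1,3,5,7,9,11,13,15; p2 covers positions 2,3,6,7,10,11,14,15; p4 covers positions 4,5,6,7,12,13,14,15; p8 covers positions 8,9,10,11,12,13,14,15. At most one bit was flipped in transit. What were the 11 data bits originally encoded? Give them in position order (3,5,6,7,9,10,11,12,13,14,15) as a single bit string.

s1: b1⊕b3⊕b5⊕b7⊕b9⊕b11⊕b13⊕b15 = 1⊕1⊕1⊕1⊕1⊕1⊕1⊕1 = 0
s2: b2⊕b3⊕b6⊕b7⊕b10⊕b11⊕b14⊕b15 = 1⊕1⊕1⊕1⊕1⊕1⊕1⊕1 = 0
s4: b4⊕b5⊕b6⊕b7⊕b12⊕b13⊕b14⊕b15 = 0⊕1⊕1⊕1⊕1⊕1⊕1⊕1 = 1
s8: b8⊕b9⊕b10⊕b11⊕b12⊕b13⊕b14⊕b15 = 0⊕1⊕1⊕1⊕1⊕1⊕1⊕1 = 1
Syndrome (s8...s1) = 1100 → position 12.
Flip bit 12: corrected codeword = 111011101110111
Data bits at positions 3,5,6,7,9,10,11,12,13,14,15: 11111110111

11111110111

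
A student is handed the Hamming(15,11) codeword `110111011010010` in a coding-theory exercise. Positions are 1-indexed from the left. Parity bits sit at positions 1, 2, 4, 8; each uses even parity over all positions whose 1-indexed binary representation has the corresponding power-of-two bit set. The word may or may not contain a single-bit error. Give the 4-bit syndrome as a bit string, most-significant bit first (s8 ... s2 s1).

0000

s1: b1⊕b3⊕b5⊕b7⊕b9⊕b11⊕b13⊕b15 = 1⊕0⊕1⊕0⊕1⊕1⊕0⊕0 = 0
s2: b2⊕b3⊕b6⊕b7⊕b10⊕b11⊕b14⊕b15 = 1⊕0⊕1⊕0⊕0⊕1⊕1⊕0 = 0
s4: b4⊕b5⊕b6⊕b7⊕b12⊕b13⊕b14⊕b15 = 1⊕1⊕1⊕0⊕0⊕0⊕1⊕0 = 0
s8: b8⊕b9⊕b10⊕b11⊕b12⊕b13⊕b14⊕b15 = 1⊕1⊕0⊕1⊕0⊕0⊕1⊕0 = 0
Syndrome (s8...s1) = 0000 → position 0 (no error).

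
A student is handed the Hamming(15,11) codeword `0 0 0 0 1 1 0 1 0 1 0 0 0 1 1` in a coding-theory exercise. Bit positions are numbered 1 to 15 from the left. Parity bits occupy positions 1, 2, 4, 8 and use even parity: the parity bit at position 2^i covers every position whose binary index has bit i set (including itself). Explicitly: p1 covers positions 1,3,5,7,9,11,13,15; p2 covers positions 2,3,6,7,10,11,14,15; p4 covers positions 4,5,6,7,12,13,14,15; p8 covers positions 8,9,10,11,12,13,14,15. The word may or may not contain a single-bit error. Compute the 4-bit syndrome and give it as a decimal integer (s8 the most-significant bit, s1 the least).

0

s1: b1⊕b3⊕b5⊕b7⊕b9⊕b11⊕b13⊕b15 = 0⊕0⊕1⊕0⊕0⊕0⊕0⊕1 = 0
s2: b2⊕b3⊕b6⊕b7⊕b10⊕b11⊕b14⊕b15 = 0⊕0⊕1⊕0⊕1⊕0⊕1⊕1 = 0
s4: b4⊕b5⊕b6⊕b7⊕b12⊕b13⊕b14⊕b15 = 0⊕1⊕1⊕0⊕0⊕0⊕1⊕1 = 0
s8: b8⊕b9⊕b10⊕b11⊕b12⊕b13⊕b14⊕b15 = 1⊕0⊕1⊕0⊕0⊕0⊕1⊕1 = 0
Syndrome (s8...s1) = 0000 → position 0 (no error).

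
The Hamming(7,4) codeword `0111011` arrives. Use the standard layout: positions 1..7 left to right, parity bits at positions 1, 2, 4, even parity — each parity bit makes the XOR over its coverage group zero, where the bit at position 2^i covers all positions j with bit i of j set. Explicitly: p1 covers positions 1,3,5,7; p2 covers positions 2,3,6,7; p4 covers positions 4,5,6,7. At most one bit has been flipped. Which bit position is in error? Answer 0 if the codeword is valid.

s1: b1⊕b3⊕b5⊕b7 = 0⊕1⊕0⊕1 = 0
s2: b2⊕b3⊕b6⊕b7 = 1⊕1⊕1⊕1 = 0
s4: b4⊕b5⊕b6⊕b7 = 1⊕0⊕1⊕1 = 1
Syndrome (s4...s1) = 100 → position 4.

4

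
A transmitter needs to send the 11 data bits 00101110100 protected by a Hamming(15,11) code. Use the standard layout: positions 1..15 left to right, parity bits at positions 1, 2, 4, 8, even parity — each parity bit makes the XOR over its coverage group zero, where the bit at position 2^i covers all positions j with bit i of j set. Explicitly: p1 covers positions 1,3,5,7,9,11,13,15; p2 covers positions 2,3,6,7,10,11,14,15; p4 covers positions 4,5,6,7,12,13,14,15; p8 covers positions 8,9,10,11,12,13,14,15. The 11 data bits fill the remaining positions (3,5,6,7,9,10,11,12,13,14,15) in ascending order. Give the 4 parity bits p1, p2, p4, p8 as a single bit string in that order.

Place data bits at non-power-of-two positions: b3=0, b5=0, b6=1, b7=0, b9=1, b10=1, b11=1, b12=0, b13=1, b14=0, b15=0.
p1 = XOR of data positions {3,5,7,9,11,13,15} = 0⊕0⊕0⊕1⊕1⊕1⊕0 = 1
p2 = XOR of data positions {3,6,7,10,11,14,15} = 0⊕1⊕0⊕1⊕1⊕0⊕0 = 1
p4 = XOR of data positions {5,6,7,12,13,14,15} = 0⊕1⊕0⊕0⊕1⊕0⊕0 = 0
p8 = XOR of data positions {9,10,11,12,13,14,15} = 1⊕1⊕1⊕0⊕1⊕0⊕0 = 0
Parity bits p1,p2,p4,p8 = 1100

1100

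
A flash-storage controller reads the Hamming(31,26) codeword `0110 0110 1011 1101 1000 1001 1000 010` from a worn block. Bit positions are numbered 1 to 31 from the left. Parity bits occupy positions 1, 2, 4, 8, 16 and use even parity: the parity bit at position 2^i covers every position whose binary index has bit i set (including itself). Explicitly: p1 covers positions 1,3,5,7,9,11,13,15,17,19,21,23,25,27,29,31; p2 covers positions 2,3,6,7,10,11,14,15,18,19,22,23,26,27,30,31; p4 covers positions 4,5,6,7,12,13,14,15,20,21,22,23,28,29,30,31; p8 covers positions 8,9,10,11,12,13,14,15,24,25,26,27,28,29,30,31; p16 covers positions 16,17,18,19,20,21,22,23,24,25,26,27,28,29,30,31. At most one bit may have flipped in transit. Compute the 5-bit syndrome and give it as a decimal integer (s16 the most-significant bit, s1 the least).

6

s1: b1⊕b3⊕b5⊕b7⊕b9⊕b11⊕b13⊕b15⊕b17⊕b19⊕b21⊕b23⊕b25⊕b27⊕b29⊕b31 = 0⊕1⊕0⊕1⊕1⊕1⊕1⊕0⊕1⊕0⊕1⊕0⊕1⊕0⊕0⊕0 = 0
s2: b2⊕b3⊕b6⊕b7⊕b10⊕b11⊕b14⊕b15⊕b18⊕b19⊕b22⊕b23⊕b26⊕b27⊕b30⊕b31 = 1⊕1⊕1⊕1⊕0⊕1⊕1⊕0⊕0⊕0⊕0⊕0⊕0⊕0⊕1⊕0 = 1
s4: b4⊕b5⊕b6⊕b7⊕b12⊕b13⊕b14⊕b15⊕b20⊕b21⊕b22⊕b23⊕b28⊕b29⊕b30⊕b31 = 0⊕0⊕1⊕1⊕1⊕1⊕1⊕0⊕0⊕1⊕0⊕0⊕0⊕0⊕1⊕0 = 1
s8: b8⊕b9⊕b10⊕b11⊕b12⊕b13⊕b14⊕b15⊕b24⊕b25⊕b26⊕b27⊕b28⊕b29⊕b30⊕b31 = 0⊕1⊕0⊕1⊕1⊕1⊕1⊕0⊕1⊕1⊕0⊕0⊕0⊕0⊕1⊕0 = 0
s16: b16⊕b17⊕b18⊕b19⊕b20⊕b21⊕b22⊕b23⊕b24⊕b25⊕b26⊕b27⊕b28⊕b29⊕b30⊕b31 = 1⊕1⊕0⊕0⊕0⊕1⊕0⊕0⊕1⊕1⊕0⊕0⊕0⊕0⊕1⊕0 = 0
Syndrome (s16...s1) = 00110 → position 6.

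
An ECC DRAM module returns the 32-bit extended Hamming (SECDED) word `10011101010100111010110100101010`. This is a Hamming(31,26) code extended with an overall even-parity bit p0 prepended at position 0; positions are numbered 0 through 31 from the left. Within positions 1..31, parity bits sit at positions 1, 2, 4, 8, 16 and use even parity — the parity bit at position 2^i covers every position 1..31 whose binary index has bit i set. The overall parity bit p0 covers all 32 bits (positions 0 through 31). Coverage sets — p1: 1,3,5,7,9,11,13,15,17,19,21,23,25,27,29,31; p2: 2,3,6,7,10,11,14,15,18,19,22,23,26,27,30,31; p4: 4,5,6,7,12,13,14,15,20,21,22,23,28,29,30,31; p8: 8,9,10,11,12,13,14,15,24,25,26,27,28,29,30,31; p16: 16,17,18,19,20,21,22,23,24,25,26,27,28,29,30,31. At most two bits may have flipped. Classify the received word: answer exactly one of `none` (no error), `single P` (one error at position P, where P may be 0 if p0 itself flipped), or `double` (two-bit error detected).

s1: b1⊕b3⊕b5⊕b7⊕b9⊕b11⊕b13⊕b15⊕b17⊕b19⊕b21⊕b23⊕b25⊕b27⊕b29⊕b31 = 0⊕1⊕1⊕1⊕1⊕1⊕0⊕1⊕0⊕0⊕1⊕1⊕0⊕0⊕0⊕0 = 0
s2: b2⊕b3⊕b6⊕b7⊕b10⊕b11⊕b14⊕b15⊕b18⊕b19⊕b22⊕b23⊕b26⊕b27⊕b30⊕b31 = 0⊕1⊕0⊕1⊕0⊕1⊕1⊕1⊕1⊕0⊕0⊕1⊕1⊕0⊕1⊕0 = 1
s4: b4⊕b5⊕b6⊕b7⊕b12⊕b13⊕b14⊕b15⊕b20⊕b21⊕b22⊕b23⊕b28⊕b29⊕b30⊕b31 = 1⊕1⊕0⊕1⊕0⊕0⊕1⊕1⊕1⊕1⊕0⊕1⊕1⊕0⊕1⊕0 = 0
s8: b8⊕b9⊕b10⊕b11⊕b12⊕b13⊕b14⊕b15⊕b24⊕b25⊕b26⊕b27⊕b28⊕b29⊕b30⊕b31 = 0⊕1⊕0⊕1⊕0⊕0⊕1⊕1⊕0⊕0⊕1⊕0⊕1⊕0⊕1⊕0 = 1
s16: b16⊕b17⊕b18⊕b19⊕b20⊕b21⊕b22⊕b23⊕b24⊕b25⊕b26⊕b27⊕b28⊕b29⊕b30⊕b31 = 1⊕0⊕1⊕0⊕1⊕1⊕0⊕1⊕0⊕0⊕1⊕0⊕1⊕0⊕1⊕0 = 0
Syndrome (s16...s1) = 01010 → position 10.
Overall parity (XOR of all 32 bits, including p0): 1⊕0⊕0⊕1⊕1⊕1⊕0⊕1⊕0⊕1⊕0⊕1⊕0⊕0⊕1⊕1⊕1⊕0⊕1⊕0⊕1⊕1⊕0⊕1⊕0⊕0⊕1⊕0⊕1⊕0⊕1⊕0 = 1
Overall=1, syndrome position=10 → single-bit error at position 10.

single 10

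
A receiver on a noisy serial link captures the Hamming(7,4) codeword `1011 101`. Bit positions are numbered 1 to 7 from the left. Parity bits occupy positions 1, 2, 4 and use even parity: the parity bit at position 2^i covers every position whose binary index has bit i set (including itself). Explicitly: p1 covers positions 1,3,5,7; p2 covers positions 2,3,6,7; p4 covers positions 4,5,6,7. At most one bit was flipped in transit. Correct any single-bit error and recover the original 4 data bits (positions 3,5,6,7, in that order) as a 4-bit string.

s1: b1⊕b3⊕b5⊕b7 = 1⊕1⊕1⊕1 = 0
s2: b2⊕b3⊕b6⊕b7 = 0⊕1⊕0⊕1 = 0
s4: b4⊕b5⊕b6⊕b7 = 1⊕1⊕0⊕1 = 1
Syndrome (s4...s1) = 100 → position 4.
Flip bit 4: corrected codeword = 1010101
Data bits at positions 3,5,6,7: 1101

1101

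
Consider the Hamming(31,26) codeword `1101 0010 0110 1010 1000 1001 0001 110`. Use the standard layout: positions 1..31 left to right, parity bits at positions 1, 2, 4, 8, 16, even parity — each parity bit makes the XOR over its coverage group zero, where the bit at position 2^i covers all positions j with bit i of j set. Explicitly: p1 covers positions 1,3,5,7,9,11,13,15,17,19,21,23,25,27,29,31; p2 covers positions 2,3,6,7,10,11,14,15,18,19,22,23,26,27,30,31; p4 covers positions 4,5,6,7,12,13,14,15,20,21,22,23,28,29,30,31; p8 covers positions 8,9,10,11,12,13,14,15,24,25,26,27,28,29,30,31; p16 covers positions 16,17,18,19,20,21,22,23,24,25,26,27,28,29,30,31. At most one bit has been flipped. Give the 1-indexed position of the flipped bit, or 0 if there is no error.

0

s1: b1⊕b3⊕b5⊕b7⊕b9⊕b11⊕b13⊕b15⊕b17⊕b19⊕b21⊕b23⊕b25⊕b27⊕b29⊕b31 = 1⊕0⊕0⊕1⊕0⊕1⊕1⊕1⊕1⊕0⊕1⊕0⊕0⊕0⊕1⊕0 = 0
s2: b2⊕b3⊕b6⊕b7⊕b10⊕b11⊕b14⊕b15⊕b18⊕b19⊕b22⊕b23⊕b26⊕b27⊕b30⊕b31 = 1⊕0⊕0⊕1⊕1⊕1⊕0⊕1⊕0⊕0⊕0⊕0⊕0⊕0⊕1⊕0 = 0
s4: b4⊕b5⊕b6⊕b7⊕b12⊕b13⊕b14⊕b15⊕b20⊕b21⊕b22⊕b23⊕b28⊕b29⊕b30⊕b31 = 1⊕0⊕0⊕1⊕0⊕1⊕0⊕1⊕0⊕1⊕0⊕0⊕1⊕1⊕1⊕0 = 0
s8: b8⊕b9⊕b10⊕b11⊕b12⊕b13⊕b14⊕b15⊕b24⊕b25⊕b26⊕b27⊕b28⊕b29⊕b30⊕b31 = 0⊕0⊕1⊕1⊕0⊕1⊕0⊕1⊕1⊕0⊕0⊕0⊕1⊕1⊕1⊕0 = 0
s16: b16⊕b17⊕b18⊕b19⊕b20⊕b21⊕b22⊕b23⊕b24⊕b25⊕b26⊕b27⊕b28⊕b29⊕b30⊕b31 = 0⊕1⊕0⊕0⊕0⊕1⊕0⊕0⊕1⊕0⊕0⊕0⊕1⊕1⊕1⊕0 = 0
Syndrome (s16...s1) = 00000 → position 0 (no error).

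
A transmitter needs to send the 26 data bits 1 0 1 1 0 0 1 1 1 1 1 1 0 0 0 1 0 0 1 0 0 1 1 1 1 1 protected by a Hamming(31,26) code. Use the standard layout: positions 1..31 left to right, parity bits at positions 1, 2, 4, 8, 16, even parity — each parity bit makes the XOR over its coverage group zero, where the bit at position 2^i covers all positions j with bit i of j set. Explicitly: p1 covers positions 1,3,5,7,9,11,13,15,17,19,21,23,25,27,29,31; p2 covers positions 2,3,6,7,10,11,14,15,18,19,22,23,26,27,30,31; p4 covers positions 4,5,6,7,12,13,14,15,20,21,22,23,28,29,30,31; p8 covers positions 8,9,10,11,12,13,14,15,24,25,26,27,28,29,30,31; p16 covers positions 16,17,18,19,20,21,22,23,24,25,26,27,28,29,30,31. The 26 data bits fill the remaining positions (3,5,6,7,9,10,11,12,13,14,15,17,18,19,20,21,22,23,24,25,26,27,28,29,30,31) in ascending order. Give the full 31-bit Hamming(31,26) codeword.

0111011100111110100010010011111

Place data bits at non-power-of-two positions: b3=1, b5=0, b6=1, b7=1, b9=0, b10=0, b11=1, b12=1, b13=1, b14=1, b15=1, b17=1, b18=0, b19=0, b20=0, b21=1, b22=0, b23=0, b24=1, b25=0, b26=0, b27=1, b28=1, b29=1, b30=1, b31=1.
p1 = XOR of data positions {3,5,7,9,11,13,15,17,19,21,23,25,27,29,31} = 1⊕0⊕1⊕0⊕1⊕1⊕1⊕1⊕0⊕1⊕0⊕0⊕1⊕1⊕1 = 0
p2 = XOR of data positions {3,6,7,10,11,14,15,18,19,22,23,26,27,30,31} = 1⊕1⊕1⊕0⊕1⊕1⊕1⊕0⊕0⊕0⊕0⊕0⊕1⊕1⊕1 = 1
p4 = XOR of data positions {5,6,7,12,13,14,15,20,21,22,23,28,29,30,31} = 0⊕1⊕1⊕1⊕1⊕1⊕1⊕0⊕1⊕0⊕0⊕1⊕1⊕1⊕1 = 1
p8 = XOR of data positions {9,10,11,12,13,14,15,24,25,26,27,28,29,30,31} = 0⊕0⊕1⊕1⊕1⊕1⊕1⊕1⊕0⊕0⊕1⊕1⊕1⊕1⊕1 = 1
p16 = XOR of data positions {17,18,19,20,21,22,23,24,25,26,27,28,29,30,31} = 1⊕0⊕0⊕0⊕1⊕0⊕0⊕1⊕0⊕0⊕1⊕1⊕1⊕1⊕1 = 0
Codeword b1..b31 = 0111011100111110100010010011111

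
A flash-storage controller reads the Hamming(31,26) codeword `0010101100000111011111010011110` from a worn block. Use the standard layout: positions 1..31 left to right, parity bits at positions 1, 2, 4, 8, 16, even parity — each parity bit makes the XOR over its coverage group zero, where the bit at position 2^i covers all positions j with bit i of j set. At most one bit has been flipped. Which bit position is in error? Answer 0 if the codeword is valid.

s1: b1⊕b3⊕b5⊕b7⊕b9⊕b11⊕b13⊕b15⊕b17⊕b19⊕b21⊕b23⊕b25⊕b27⊕b29⊕b31 = 0⊕1⊕1⊕1⊕0⊕0⊕0⊕1⊕0⊕1⊕1⊕0⊕0⊕1⊕1⊕0 = 0
s2: b2⊕b3⊕b6⊕b7⊕b10⊕b11⊕b14⊕b15⊕b18⊕b19⊕b22⊕b23⊕b26⊕b27⊕b30⊕b31 = 0⊕1⊕0⊕1⊕0⊕0⊕1⊕1⊕1⊕1⊕1⊕0⊕0⊕1⊕1⊕0 = 1
s4: b4⊕b5⊕b6⊕b7⊕b12⊕b13⊕b14⊕b15⊕b20⊕b21⊕b22⊕b23⊕b28⊕b29⊕b30⊕b31 = 0⊕1⊕0⊕1⊕0⊕0⊕1⊕1⊕1⊕1⊕1⊕0⊕1⊕1⊕1⊕0 = 0
s8: b8⊕b9⊕b10⊕b11⊕b12⊕b13⊕b14⊕b15⊕b24⊕b25⊕b26⊕b27⊕b28⊕b29⊕b30⊕b31 = 1⊕0⊕0⊕0⊕0⊕0⊕1⊕1⊕1⊕0⊕0⊕1⊕1⊕1⊕1⊕0 = 0
s16: b16⊕b17⊕b18⊕b19⊕b20⊕b21⊕b22⊕b23⊕b24⊕b25⊕b26⊕b27⊕b28⊕b29⊕b30⊕b31 = 1⊕0⊕1⊕1⊕1⊕1⊕1⊕0⊕1⊕0⊕0⊕1⊕1⊕1⊕1⊕0 = 1
Syndrome (s16...s1) = 10010 → position 18.

18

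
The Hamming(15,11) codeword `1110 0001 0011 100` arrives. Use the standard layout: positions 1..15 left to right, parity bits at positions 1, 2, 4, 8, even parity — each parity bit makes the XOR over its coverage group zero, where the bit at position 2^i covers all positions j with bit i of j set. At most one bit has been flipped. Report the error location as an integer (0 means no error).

2

s1: b1⊕b3⊕b5⊕b7⊕b9⊕b11⊕b13⊕b15 = 1⊕1⊕0⊕0⊕0⊕1⊕1⊕0 = 0
s2: b2⊕b3⊕b6⊕b7⊕b10⊕b11⊕b14⊕b15 = 1⊕1⊕0⊕0⊕0⊕1⊕0⊕0 = 1
s4: b4⊕b5⊕b6⊕b7⊕b12⊕b13⊕b14⊕b15 = 0⊕0⊕0⊕0⊕1⊕1⊕0⊕0 = 0
s8: b8⊕b9⊕b10⊕b11⊕b12⊕b13⊕b14⊕b15 = 1⊕0⊕0⊕1⊕1⊕1⊕0⊕0 = 0
Syndrome (s8...s1) = 0010 → position 2.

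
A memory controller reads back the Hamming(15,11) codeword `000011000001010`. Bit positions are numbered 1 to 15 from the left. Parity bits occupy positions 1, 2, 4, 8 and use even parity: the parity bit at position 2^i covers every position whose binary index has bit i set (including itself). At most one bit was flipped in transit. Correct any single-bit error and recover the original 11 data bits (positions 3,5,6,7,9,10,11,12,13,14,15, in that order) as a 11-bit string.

s1: b1⊕b3⊕b5⊕b7⊕b9⊕b11⊕b13⊕b15 = 0⊕0⊕1⊕0⊕0⊕0⊕0⊕0 = 1
s2: b2⊕b3⊕b6⊕b7⊕b10⊕b11⊕b14⊕b15 = 0⊕0⊕1⊕0⊕0⊕0⊕1⊕0 = 0
s4: b4⊕b5⊕b6⊕b7⊕b12⊕b13⊕b14⊕b15 = 0⊕1⊕1⊕0⊕1⊕0⊕1⊕0 = 0
s8: b8⊕b9⊕b10⊕b11⊕b12⊕b13⊕b14⊕b15 = 0⊕0⊕0⊕0⊕1⊕0⊕1⊕0 = 0
Syndrome (s8...s1) = 0001 → position 1.
Flip bit 1: corrected codeword = 100011000001010
Data bits at positions 3,5,6,7,9,10,11,12,13,14,15: 01100001010

01100001010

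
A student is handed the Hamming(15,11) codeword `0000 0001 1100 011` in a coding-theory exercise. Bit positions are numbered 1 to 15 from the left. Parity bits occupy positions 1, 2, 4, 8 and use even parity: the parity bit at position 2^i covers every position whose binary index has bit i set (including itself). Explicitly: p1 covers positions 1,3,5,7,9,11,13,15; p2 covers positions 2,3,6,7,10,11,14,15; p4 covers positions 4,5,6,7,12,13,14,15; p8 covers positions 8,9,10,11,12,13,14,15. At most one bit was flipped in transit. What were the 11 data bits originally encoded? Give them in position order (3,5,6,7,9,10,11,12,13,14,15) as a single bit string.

00001000011

s1: b1⊕b3⊕b5⊕b7⊕b9⊕b11⊕b13⊕b15 = 0⊕0⊕0⊕0⊕1⊕0⊕0⊕1 = 0
s2: b2⊕b3⊕b6⊕b7⊕b10⊕b11⊕b14⊕b15 = 0⊕0⊕0⊕0⊕1⊕0⊕1⊕1 = 1
s4: b4⊕b5⊕b6⊕b7⊕b12⊕b13⊕b14⊕b15 = 0⊕0⊕0⊕0⊕0⊕0⊕1⊕1 = 0
s8: b8⊕b9⊕b10⊕b11⊕b12⊕b13⊕b14⊕b15 = 1⊕1⊕1⊕0⊕0⊕0⊕1⊕1 = 1
Syndrome (s8...s1) = 1010 → position 10.
Flip bit 10: corrected codeword = 000000011000011
Data bits at positions 3,5,6,7,9,10,11,12,13,14,15: 00001000011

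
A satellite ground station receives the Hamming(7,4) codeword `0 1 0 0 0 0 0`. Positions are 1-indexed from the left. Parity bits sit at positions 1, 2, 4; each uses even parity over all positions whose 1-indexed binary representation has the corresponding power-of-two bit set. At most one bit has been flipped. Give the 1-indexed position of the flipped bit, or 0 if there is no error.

2

s1: b1⊕b3⊕b5⊕b7 = 0⊕0⊕0⊕0 = 0
s2: b2⊕b3⊕b6⊕b7 = 1⊕0⊕0⊕0 = 1
s4: b4⊕b5⊕b6⊕b7 = 0⊕0⊕0⊕0 = 0
Syndrome (s4...s1) = 010 → position 2.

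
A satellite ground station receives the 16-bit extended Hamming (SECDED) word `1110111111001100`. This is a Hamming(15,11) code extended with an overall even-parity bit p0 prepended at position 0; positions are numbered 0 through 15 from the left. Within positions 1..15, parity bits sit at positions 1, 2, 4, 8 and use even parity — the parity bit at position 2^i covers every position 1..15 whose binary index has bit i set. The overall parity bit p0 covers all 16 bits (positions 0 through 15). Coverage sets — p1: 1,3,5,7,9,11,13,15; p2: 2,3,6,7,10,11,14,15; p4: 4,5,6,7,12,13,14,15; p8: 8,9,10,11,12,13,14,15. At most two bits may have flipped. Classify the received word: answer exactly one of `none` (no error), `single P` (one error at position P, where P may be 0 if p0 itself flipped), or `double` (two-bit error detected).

s1: b1⊕b3⊕b5⊕b7⊕b9⊕b11⊕b13⊕b15 = 1⊕0⊕1⊕1⊕1⊕0⊕1⊕0 = 1
s2: b2⊕b3⊕b6⊕b7⊕b10⊕b11⊕b14⊕b15 = 1⊕0⊕1⊕1⊕0⊕0⊕0⊕0 = 1
s4: b4⊕b5⊕b6⊕b7⊕b12⊕b13⊕b14⊕b15 = 1⊕1⊕1⊕1⊕1⊕1⊕0⊕0 = 0
s8: b8⊕b9⊕b10⊕b11⊕b12⊕b13⊕b14⊕b15 = 1⊕1⊕0⊕0⊕1⊕1⊕0⊕0 = 0
Syndrome (s8...s1) = 0011 → position 3.
Overall parity (XOR of all 16 bits, including p0): 1⊕1⊕1⊕0⊕1⊕1⊕1⊕1⊕1⊕1⊕0⊕0⊕1⊕1⊕0⊕0 = 1
Overall=1, syndrome position=3 → single-bit error at position 3.

single 3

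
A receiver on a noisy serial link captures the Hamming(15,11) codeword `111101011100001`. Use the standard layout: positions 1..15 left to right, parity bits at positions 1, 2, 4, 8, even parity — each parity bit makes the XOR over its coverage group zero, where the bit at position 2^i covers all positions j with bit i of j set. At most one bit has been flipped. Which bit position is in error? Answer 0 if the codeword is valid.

6

s1: b1⊕b3⊕b5⊕b7⊕b9⊕b11⊕b13⊕b15 = 1⊕1⊕0⊕0⊕1⊕0⊕0⊕1 = 0
s2: b2⊕b3⊕b6⊕b7⊕b10⊕b11⊕b14⊕b15 = 1⊕1⊕1⊕0⊕1⊕0⊕0⊕1 = 1
s4: b4⊕b5⊕b6⊕b7⊕b12⊕b13⊕b14⊕b15 = 1⊕0⊕1⊕0⊕0⊕0⊕0⊕1 = 1
s8: b8⊕b9⊕b10⊕b11⊕b12⊕b13⊕b14⊕b15 = 1⊕1⊕1⊕0⊕0⊕0⊕0⊕1 = 0
Syndrome (s8...s1) = 0110 → position 6.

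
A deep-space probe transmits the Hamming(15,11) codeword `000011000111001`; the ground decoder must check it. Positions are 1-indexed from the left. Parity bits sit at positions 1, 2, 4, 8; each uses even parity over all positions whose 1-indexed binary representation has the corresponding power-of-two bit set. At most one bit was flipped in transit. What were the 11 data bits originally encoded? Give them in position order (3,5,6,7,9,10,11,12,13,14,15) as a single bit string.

01100111001

s1: b1⊕b3⊕b5⊕b7⊕b9⊕b11⊕b13⊕b15 = 0⊕0⊕1⊕0⊕0⊕1⊕0⊕1 = 1
s2: b2⊕b3⊕b6⊕b7⊕b10⊕b11⊕b14⊕b15 = 0⊕0⊕1⊕0⊕1⊕1⊕0⊕1 = 0
s4: b4⊕b5⊕b6⊕b7⊕b12⊕b13⊕b14⊕b15 = 0⊕1⊕1⊕0⊕1⊕0⊕0⊕1 = 0
s8: b8⊕b9⊕b10⊕b11⊕b12⊕b13⊕b14⊕b15 = 0⊕0⊕1⊕1⊕1⊕0⊕0⊕1 = 0
Syndrome (s8...s1) = 0001 → position 1.
Flip bit 1: corrected codeword = 100011000111001
Data bits at positions 3,5,6,7,9,10,11,12,13,14,15: 01100111001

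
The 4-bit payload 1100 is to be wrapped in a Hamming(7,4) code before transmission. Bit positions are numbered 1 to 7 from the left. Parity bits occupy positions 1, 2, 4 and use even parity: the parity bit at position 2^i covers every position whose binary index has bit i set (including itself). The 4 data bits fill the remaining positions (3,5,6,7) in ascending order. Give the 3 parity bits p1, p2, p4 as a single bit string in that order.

011

Place data bits at non-power-of-two positions: b3=1, b5=1, b6=0, b7=0.
p1 = XOR of data positions {3,5,7} = 1⊕1⊕0 = 0
p2 = XOR of data positions {3,6,7} = 1⊕0⊕0 = 1
p4 = XOR of data positions {5,6,7} = 1⊕0⊕0 = 1
Parity bits p1,p2,p4 = 011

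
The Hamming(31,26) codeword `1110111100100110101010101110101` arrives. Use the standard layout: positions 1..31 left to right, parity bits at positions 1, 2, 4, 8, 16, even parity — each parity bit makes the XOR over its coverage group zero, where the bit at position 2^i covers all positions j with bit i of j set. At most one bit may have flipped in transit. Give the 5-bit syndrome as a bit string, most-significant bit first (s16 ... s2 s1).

s1: b1⊕b3⊕b5⊕b7⊕b9⊕b11⊕b13⊕b15⊕b17⊕b19⊕b21⊕b23⊕b25⊕b27⊕b29⊕b31 = 1⊕1⊕1⊕1⊕0⊕1⊕0⊕1⊕1⊕1⊕1⊕1⊕1⊕1⊕1⊕1 = 0
s2: b2⊕b3⊕b6⊕b7⊕b10⊕b11⊕b14⊕b15⊕b18⊕b19⊕b22⊕b23⊕b26⊕b27⊕b30⊕b31 = 1⊕1⊕1⊕1⊕0⊕1⊕1⊕1⊕0⊕1⊕0⊕1⊕1⊕1⊕0⊕1 = 0
s4: b4⊕b5⊕b6⊕b7⊕b12⊕b13⊕b14⊕b15⊕b20⊕b21⊕b22⊕b23⊕b28⊕b29⊕b30⊕b31 = 0⊕1⊕1⊕1⊕0⊕0⊕1⊕1⊕0⊕1⊕0⊕1⊕0⊕1⊕0⊕1 = 1
s8: b8⊕b9⊕b10⊕b11⊕b12⊕b13⊕b14⊕b15⊕b24⊕b25⊕b26⊕b27⊕b28⊕b29⊕b30⊕b31 = 1⊕0⊕0⊕1⊕0⊕0⊕1⊕1⊕0⊕1⊕1⊕1⊕0⊕1⊕0⊕1 = 1
s16: b16⊕b17⊕b18⊕b19⊕b20⊕b21⊕b22⊕b23⊕b24⊕b25⊕b26⊕b27⊕b28⊕b29⊕b30⊕b31 = 0⊕1⊕0⊕1⊕0⊕1⊕0⊕1⊕0⊕1⊕1⊕1⊕0⊕1⊕0⊕1 = 1
Syndrome (s16...s1) = 11100 → position 28.

11100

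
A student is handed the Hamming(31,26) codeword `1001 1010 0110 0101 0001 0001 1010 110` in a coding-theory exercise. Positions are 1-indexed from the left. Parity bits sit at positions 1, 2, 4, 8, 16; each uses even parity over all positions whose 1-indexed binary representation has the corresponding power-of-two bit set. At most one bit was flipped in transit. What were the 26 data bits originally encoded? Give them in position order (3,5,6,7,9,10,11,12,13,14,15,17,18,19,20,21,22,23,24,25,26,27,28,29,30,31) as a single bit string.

01010110010000110011010110

s1: b1⊕b3⊕b5⊕b7⊕b9⊕b11⊕b13⊕b15⊕b17⊕b19⊕b21⊕b23⊕b25⊕b27⊕b29⊕b31 = 1⊕0⊕1⊕1⊕0⊕1⊕0⊕0⊕0⊕0⊕0⊕0⊕1⊕1⊕1⊕0 = 1
s2: b2⊕b3⊕b6⊕b7⊕b10⊕b11⊕b14⊕b15⊕b18⊕b19⊕b22⊕b23⊕b26⊕b27⊕b30⊕b31 = 0⊕0⊕0⊕1⊕1⊕1⊕1⊕0⊕0⊕0⊕0⊕0⊕0⊕1⊕1⊕0 = 0
s4: b4⊕b5⊕b6⊕b7⊕b12⊕b13⊕b14⊕b15⊕b20⊕b21⊕b22⊕b23⊕b28⊕b29⊕b30⊕b31 = 1⊕1⊕0⊕1⊕0⊕0⊕1⊕0⊕1⊕0⊕0⊕0⊕0⊕1⊕1⊕0 = 1
s8: b8⊕b9⊕b10⊕b11⊕b12⊕b13⊕b14⊕b15⊕b24⊕b25⊕b26⊕b27⊕b28⊕b29⊕b30⊕b31 = 0⊕0⊕1⊕1⊕0⊕0⊕1⊕0⊕1⊕1⊕0⊕1⊕0⊕1⊕1⊕0 = 0
s16: b16⊕b17⊕b18⊕b19⊕b20⊕b21⊕b22⊕b23⊕b24⊕b25⊕b26⊕b27⊕b28⊕b29⊕b30⊕b31 = 1⊕0⊕0⊕0⊕1⊕0⊕0⊕0⊕1⊕1⊕0⊕1⊕0⊕1⊕1⊕0 = 1
Syndrome (s16...s1) = 10101 → position 21.
Flip bit 21: corrected codeword = 1001101001100101000110011010110
Data bits at positions 3,5,6,7,9,10,11,12,13,14,15,17,18,19,20,21,22,23,24,25,26,27,28,29,30,31: 01010110010000110011010110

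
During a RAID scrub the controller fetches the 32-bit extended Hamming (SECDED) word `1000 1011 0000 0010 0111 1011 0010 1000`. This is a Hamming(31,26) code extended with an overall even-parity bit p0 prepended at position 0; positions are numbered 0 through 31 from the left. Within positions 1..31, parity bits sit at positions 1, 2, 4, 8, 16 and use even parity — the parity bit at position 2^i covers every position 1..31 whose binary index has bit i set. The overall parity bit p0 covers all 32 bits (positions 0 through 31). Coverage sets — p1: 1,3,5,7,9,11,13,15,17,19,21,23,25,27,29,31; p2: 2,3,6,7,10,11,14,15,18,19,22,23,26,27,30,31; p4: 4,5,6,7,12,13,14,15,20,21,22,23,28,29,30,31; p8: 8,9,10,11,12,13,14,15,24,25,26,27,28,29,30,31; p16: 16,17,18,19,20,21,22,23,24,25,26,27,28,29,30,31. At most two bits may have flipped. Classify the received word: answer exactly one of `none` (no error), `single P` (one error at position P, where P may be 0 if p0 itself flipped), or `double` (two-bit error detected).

single 8

s1: b1⊕b3⊕b5⊕b7⊕b9⊕b11⊕b13⊕b15⊕b17⊕b19⊕b21⊕b23⊕b25⊕b27⊕b29⊕b31 = 0⊕0⊕0⊕1⊕0⊕0⊕0⊕0⊕1⊕1⊕0⊕1⊕0⊕0⊕0⊕0 = 0
s2: b2⊕b3⊕b6⊕b7⊕b10⊕b11⊕b14⊕b15⊕b18⊕b19⊕b22⊕b23⊕b26⊕b27⊕b30⊕b31 = 0⊕0⊕1⊕1⊕0⊕0⊕1⊕0⊕1⊕1⊕1⊕1⊕1⊕0⊕0⊕0 = 0
s4: b4⊕b5⊕b6⊕b7⊕b12⊕b13⊕b14⊕b15⊕b20⊕b21⊕b22⊕b23⊕b28⊕b29⊕b30⊕b31 = 1⊕0⊕1⊕1⊕0⊕0⊕1⊕0⊕1⊕0⊕1⊕1⊕1⊕0⊕0⊕0 = 0
s8: b8⊕b9⊕b10⊕b11⊕b12⊕b13⊕b14⊕b15⊕b24⊕b25⊕b26⊕b27⊕b28⊕b29⊕b30⊕b31 = 0⊕0⊕0⊕0⊕0⊕0⊕1⊕0⊕0⊕0⊕1⊕0⊕1⊕0⊕0⊕0 = 1
s16: b16⊕b17⊕b18⊕b19⊕b20⊕b21⊕b22⊕b23⊕b24⊕b25⊕b26⊕b27⊕b28⊕b29⊕b30⊕b31 = 0⊕1⊕1⊕1⊕1⊕0⊕1⊕1⊕0⊕0⊕1⊕0⊕1⊕0⊕0⊕0 = 0
Syndrome (s16...s1) = 01000 → position 8.
Overall parity (XOR of all 32 bits, including p0): 1⊕0⊕0⊕0⊕1⊕0⊕1⊕1⊕0⊕0⊕0⊕0⊕0⊕0⊕1⊕0⊕0⊕1⊕1⊕1⊕1⊕0⊕1⊕1⊕0⊕0⊕1⊕0⊕1⊕0⊕0⊕0 = 1
Overall=1, syndrome position=8 → single-bit error at position 8.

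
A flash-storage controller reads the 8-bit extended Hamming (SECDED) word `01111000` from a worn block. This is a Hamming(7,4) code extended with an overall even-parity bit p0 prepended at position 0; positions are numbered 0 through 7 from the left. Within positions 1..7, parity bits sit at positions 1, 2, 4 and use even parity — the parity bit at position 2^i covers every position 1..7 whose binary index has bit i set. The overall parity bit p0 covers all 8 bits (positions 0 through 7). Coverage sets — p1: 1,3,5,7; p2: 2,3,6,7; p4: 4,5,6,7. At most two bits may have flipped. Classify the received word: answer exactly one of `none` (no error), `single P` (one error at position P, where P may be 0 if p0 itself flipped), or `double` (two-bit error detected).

s1: b1⊕b3⊕b5⊕b7 = 1⊕1⊕0⊕0 = 0
s2: b2⊕b3⊕b6⊕b7 = 1⊕1⊕0⊕0 = 0
s4: b4⊕b5⊕b6⊕b7 = 1⊕0⊕0⊕0 = 1
Syndrome (s4...s1) = 100 → position 4.
Overall parity (XOR of all 8 bits, including p0): 0⊕1⊕1⊕1⊕1⊕0⊕0⊕0 = 0
Overall=0, syndrome position=4 → double-bit error detected (uncorrectable).

double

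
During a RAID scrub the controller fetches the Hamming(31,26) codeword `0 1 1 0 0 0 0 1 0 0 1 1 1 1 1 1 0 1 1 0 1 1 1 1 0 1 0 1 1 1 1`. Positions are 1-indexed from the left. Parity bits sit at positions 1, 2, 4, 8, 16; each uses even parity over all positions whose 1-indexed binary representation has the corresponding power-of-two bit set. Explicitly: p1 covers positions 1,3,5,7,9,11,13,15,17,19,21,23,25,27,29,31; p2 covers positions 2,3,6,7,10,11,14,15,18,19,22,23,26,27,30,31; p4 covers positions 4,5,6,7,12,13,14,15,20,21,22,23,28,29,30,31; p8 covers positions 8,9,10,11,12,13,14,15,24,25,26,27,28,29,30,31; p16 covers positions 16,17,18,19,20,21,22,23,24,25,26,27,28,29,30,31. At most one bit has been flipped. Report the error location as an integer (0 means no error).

5

s1: b1⊕b3⊕b5⊕b7⊕b9⊕b11⊕b13⊕b15⊕b17⊕b19⊕b21⊕b23⊕b25⊕b27⊕b29⊕b31 = 0⊕1⊕0⊕0⊕0⊕1⊕1⊕1⊕0⊕1⊕1⊕1⊕0⊕0⊕1⊕1 = 1
s2: b2⊕b3⊕b6⊕b7⊕b10⊕b11⊕b14⊕b15⊕b18⊕b19⊕b22⊕b23⊕b26⊕b27⊕b30⊕b31 = 1⊕1⊕0⊕0⊕0⊕1⊕1⊕1⊕1⊕1⊕1⊕1⊕1⊕0⊕1⊕1 = 0
s4: b4⊕b5⊕b6⊕b7⊕b12⊕b13⊕b14⊕b15⊕b20⊕b21⊕b22⊕b23⊕b28⊕b29⊕b30⊕b31 = 0⊕0⊕0⊕0⊕1⊕1⊕1⊕1⊕0⊕1⊕1⊕1⊕1⊕1⊕1⊕1 = 1
s8: b8⊕b9⊕b10⊕b11⊕b12⊕b13⊕b14⊕b15⊕b24⊕b25⊕b26⊕b27⊕b28⊕b29⊕b30⊕b31 = 1⊕0⊕0⊕1⊕1⊕1⊕1⊕1⊕1⊕0⊕1⊕0⊕1⊕1⊕1⊕1 = 0
s16: b16⊕b17⊕b18⊕b19⊕b20⊕b21⊕b22⊕b23⊕b24⊕b25⊕b26⊕b27⊕b28⊕b29⊕b30⊕b31 = 1⊕0⊕1⊕1⊕0⊕1⊕1⊕1⊕1⊕0⊕1⊕0⊕1⊕1⊕1⊕1 = 0
Syndrome (s16...s1) = 00101 → position 5.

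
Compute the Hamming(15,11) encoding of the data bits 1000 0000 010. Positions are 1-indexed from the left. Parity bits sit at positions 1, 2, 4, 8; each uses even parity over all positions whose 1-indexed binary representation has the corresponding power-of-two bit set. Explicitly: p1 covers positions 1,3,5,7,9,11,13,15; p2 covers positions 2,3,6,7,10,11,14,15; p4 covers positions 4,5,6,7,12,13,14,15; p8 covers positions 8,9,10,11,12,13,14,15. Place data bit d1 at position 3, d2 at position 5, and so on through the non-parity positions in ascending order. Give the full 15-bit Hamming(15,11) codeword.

Place data bits at non-power-of-two positions: b3=1, b5=0, b6=0, b7=0, b9=0, b10=0, b11=0, b12=0, b13=0, b14=1, b15=0.
p1 = XOR of data positions {3,5,7,9,11,13,15} = 1⊕0⊕0⊕0⊕0⊕0⊕0 = 1
p2 = XOR of data positions {3,6,7,10,11,14,15} = 1⊕0⊕0⊕0⊕0⊕1⊕0 = 0
p4 = XOR of data positions {5,6,7,12,13,14,15} = 0⊕0⊕0⊕0⊕0⊕1⊕0 = 1
p8 = XOR of data positions {9,10,11,12,13,14,15} = 0⊕0⊕0⊕0⊕0⊕1⊕0 = 1
Codeword b1..b15 = 101100010000010

101100010000010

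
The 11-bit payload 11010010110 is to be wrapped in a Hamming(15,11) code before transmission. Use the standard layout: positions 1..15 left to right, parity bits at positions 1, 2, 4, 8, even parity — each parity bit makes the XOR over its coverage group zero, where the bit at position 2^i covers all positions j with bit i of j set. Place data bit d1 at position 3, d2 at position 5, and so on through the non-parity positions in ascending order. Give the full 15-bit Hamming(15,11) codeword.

Place data bits at non-power-of-two positions: b3=1, b5=1, b6=0, b7=1, b9=0, b10=0, b11=1, b12=0, b13=1, b14=1, b15=0.
p1 = XOR of data positions {3,5,7,9,11,13,15} = 1⊕1⊕1⊕0⊕1⊕1⊕0 = 1
p2 = XOR of data positions {3,6,7,10,11,14,15} = 1⊕0⊕1⊕0⊕1⊕1⊕0 = 0
p4 = XOR of data positions {5,6,7,12,13,14,15} = 1⊕0⊕1⊕0⊕1⊕1⊕0 = 0
p8 = XOR of data positions {9,10,11,12,13,14,15} = 0⊕0⊕1⊕0⊕1⊕1⊕0 = 1
Codeword b1..b15 = 101010110010110

101010110010110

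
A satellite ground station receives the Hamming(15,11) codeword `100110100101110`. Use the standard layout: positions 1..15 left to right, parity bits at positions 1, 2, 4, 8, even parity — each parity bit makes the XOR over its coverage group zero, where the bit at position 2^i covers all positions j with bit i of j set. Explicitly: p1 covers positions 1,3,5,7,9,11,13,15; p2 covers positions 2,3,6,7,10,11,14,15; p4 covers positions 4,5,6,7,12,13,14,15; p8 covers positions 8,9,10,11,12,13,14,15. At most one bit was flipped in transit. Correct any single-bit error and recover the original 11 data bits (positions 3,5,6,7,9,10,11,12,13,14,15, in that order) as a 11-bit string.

s1: b1⊕b3⊕b5⊕b7⊕b9⊕b11⊕b13⊕b15 = 1⊕0⊕1⊕1⊕0⊕0⊕1⊕0 = 0
s2: b2⊕b3⊕b6⊕b7⊕b10⊕b11⊕b14⊕b15 = 0⊕0⊕0⊕1⊕1⊕0⊕1⊕0 = 1
s4: b4⊕b5⊕b6⊕b7⊕b12⊕b13⊕b14⊕b15 = 1⊕1⊕0⊕1⊕1⊕1⊕1⊕0 = 0
s8: b8⊕b9⊕b10⊕b11⊕b12⊕b13⊕b14⊕b15 = 0⊕0⊕1⊕0⊕1⊕1⊕1⊕0 = 0
Syndrome (s8...s1) = 0010 → position 2.
Flip bit 2: corrected codeword = 110110100101110
Data bits at positions 3,5,6,7,9,10,11,12,13,14,15: 01010101110

01010101110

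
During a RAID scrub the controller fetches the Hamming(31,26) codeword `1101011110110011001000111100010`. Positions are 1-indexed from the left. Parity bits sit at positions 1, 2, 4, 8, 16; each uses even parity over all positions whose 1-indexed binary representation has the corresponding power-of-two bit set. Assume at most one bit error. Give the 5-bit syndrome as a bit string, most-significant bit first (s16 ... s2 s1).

s1: b1⊕b3⊕b5⊕b7⊕b9⊕b11⊕b13⊕b15⊕b17⊕b19⊕b21⊕b23⊕b25⊕b27⊕b29⊕b31 = 1⊕0⊕0⊕1⊕1⊕1⊕0⊕1⊕0⊕1⊕0⊕1⊕1⊕0⊕0⊕0 = 0
s2: b2⊕b3⊕b6⊕b7⊕b10⊕b11⊕b14⊕b15⊕b18⊕b19⊕b22⊕b23⊕b26⊕b27⊕b30⊕b31 = 1⊕0⊕1⊕1⊕0⊕1⊕0⊕1⊕0⊕1⊕0⊕1⊕1⊕0⊕1⊕0 = 1
s4: b4⊕b5⊕b6⊕b7⊕b12⊕b13⊕b14⊕b15⊕b20⊕b21⊕b22⊕b23⊕b28⊕b29⊕b30⊕b31 = 1⊕0⊕1⊕1⊕1⊕0⊕0⊕1⊕0⊕0⊕0⊕1⊕0⊕0⊕1⊕0 = 1
s8: b8⊕b9⊕b10⊕b11⊕b12⊕b13⊕b14⊕b15⊕b24⊕b25⊕b26⊕b27⊕b28⊕b29⊕b30⊕b31 = 1⊕1⊕0⊕1⊕1⊕0⊕0⊕1⊕1⊕1⊕1⊕0⊕0⊕0⊕1⊕0 = 1
s16: b16⊕b17⊕b18⊕b19⊕b20⊕b21⊕b22⊕b23⊕b24⊕b25⊕b26⊕b27⊕b28⊕b29⊕b30⊕b31 = 1⊕0⊕0⊕1⊕0⊕0⊕0⊕1⊕1⊕1⊕1⊕0⊕0⊕0⊕1⊕0 = 1
Syndrome (s16...s1) = 11110 → position 30.

11110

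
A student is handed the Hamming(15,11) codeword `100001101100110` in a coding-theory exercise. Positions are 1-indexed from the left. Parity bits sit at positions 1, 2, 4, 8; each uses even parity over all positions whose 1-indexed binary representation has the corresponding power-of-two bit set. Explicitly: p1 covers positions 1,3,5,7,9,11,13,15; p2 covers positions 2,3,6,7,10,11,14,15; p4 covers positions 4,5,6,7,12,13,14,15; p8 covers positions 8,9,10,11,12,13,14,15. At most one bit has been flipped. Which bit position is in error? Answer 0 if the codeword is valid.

0

s1: b1⊕b3⊕b5⊕b7⊕b9⊕b11⊕b13⊕b15 = 1⊕0⊕0⊕1⊕1⊕0⊕1⊕0 = 0
s2: b2⊕b3⊕b6⊕b7⊕b10⊕b11⊕b14⊕b15 = 0⊕0⊕1⊕1⊕1⊕0⊕1⊕0 = 0
s4: b4⊕b5⊕b6⊕b7⊕b12⊕b13⊕b14⊕b15 = 0⊕0⊕1⊕1⊕0⊕1⊕1⊕0 = 0
s8: b8⊕b9⊕b10⊕b11⊕b12⊕b13⊕b14⊕b15 = 0⊕1⊕1⊕0⊕0⊕1⊕1⊕0 = 0
Syndrome (s8...s1) = 0000 → position 0 (no error).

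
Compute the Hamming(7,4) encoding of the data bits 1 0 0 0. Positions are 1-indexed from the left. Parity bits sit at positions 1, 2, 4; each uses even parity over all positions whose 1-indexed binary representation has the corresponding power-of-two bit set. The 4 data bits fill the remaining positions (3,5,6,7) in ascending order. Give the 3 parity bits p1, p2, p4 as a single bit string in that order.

110

Place data bits at non-power-of-two positions: b3=1, b5=0, b6=0, b7=0.
p1 = XOR of data positions {3,5,7} = 1⊕0⊕0 = 1
p2 = XOR of data positions {3,6,7} = 1⊕0⊕0 = 1
p4 = XOR of data positions {5,6,7} = 0⊕0⊕0 = 0
Parity bits p1,p2,p4 = 110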